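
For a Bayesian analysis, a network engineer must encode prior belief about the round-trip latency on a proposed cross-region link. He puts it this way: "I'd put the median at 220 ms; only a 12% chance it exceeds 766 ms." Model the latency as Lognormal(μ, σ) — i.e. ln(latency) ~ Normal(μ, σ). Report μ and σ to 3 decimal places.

If T ~ Lognormal(μ,σ) then ln T ~ Normal(μ,σ), so the p-quantile of ln T is μ + z_p·σ.
ln(220) = 5.394 and ln(766) = 6.641; z_{0.5} = 0, z_{0.88} = 1.175.
σ = (6.641 − 5.394)/(1.175 − (0)) = 1.062.
μ = 5.394 − (0)·1.062 = 5.394.

μ ≈ 5.394, σ ≈ 1.062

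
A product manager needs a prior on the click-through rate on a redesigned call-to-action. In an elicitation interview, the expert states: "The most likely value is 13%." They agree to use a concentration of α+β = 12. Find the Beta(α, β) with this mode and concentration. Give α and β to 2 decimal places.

α = 2.30, β = 9.70

For α,β > 1 the Beta mode is (α−1)/(α+β−2). With α+β = 12, the mode is (α−1)/10.
Set (α−1)/10 = 0.13 → α = 1 + 0.13·10 = 2.30.
β = 12 − α = 9.70.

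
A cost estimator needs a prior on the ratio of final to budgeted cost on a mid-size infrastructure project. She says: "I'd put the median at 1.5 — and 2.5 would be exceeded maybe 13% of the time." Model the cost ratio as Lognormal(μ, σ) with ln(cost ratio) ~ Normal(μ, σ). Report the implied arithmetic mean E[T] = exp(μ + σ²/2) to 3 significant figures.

If T ~ Lognormal(μ,σ) then ln T ~ Normal(μ,σ), so the p-quantile of ln T is μ + z_p·σ.
ln(1.5) = 0.4055 and ln(2.5) = 0.9163; z_{0.5} = 0, z_{0.87} = 1.126.
σ = (0.9163 − 0.4055)/(1.126 − (0)) = 0.454.
μ = 0.4055 − (0)·0.454 = 0.405.
E[T] = exp(μ + σ²/2) = exp(0.405 + 0.1028) = 1.66.

E[T] ≈ 1.66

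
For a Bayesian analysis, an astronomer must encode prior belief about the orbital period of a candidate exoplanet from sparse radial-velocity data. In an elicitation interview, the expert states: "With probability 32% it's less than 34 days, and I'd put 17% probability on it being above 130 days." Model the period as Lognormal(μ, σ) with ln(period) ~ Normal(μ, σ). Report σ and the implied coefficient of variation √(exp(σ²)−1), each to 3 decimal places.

If T ~ Lognormal(μ,σ) then ln T ~ Normal(μ,σ), so the p-quantile of ln T is μ + z_p·σ.
ln(34) = 3.526 and ln(130) = 4.868; z_{0.32} = -0.4677, z_{0.83} = 0.9542.
σ = (4.868 − 3.526)/(0.9542 − (-0.4677)) = 0.943.
μ = 3.526 − (-0.4677)·0.943 = 3.968.
CV = √(exp(σ²)−1) = √(exp(0.8897)−1) = 1.198.

σ ≈ 0.943, CV ≈ 1.198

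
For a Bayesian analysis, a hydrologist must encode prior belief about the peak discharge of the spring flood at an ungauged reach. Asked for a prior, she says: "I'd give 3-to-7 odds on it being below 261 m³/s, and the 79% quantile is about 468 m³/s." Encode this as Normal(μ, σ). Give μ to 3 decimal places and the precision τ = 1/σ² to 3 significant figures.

μ = 342.567, τ = 4.13e-05

For Normal(μ,σ), the p-quantile is μ + z_p·σ. Here z_{0.3} = -0.5244, z_{0.79} = 0.8064.
So 261 = μ − 0.5244σ and 468 = μ + 0.8064σ.
Subtracting: σ = (468 − 261)/(0.8064 − (-0.5244)) = 155.543.
Then μ = 261 − (-0.5244)·155.543 = 342.567.
Precision τ = 1/σ² = 1/155.5² = 4.13e-05.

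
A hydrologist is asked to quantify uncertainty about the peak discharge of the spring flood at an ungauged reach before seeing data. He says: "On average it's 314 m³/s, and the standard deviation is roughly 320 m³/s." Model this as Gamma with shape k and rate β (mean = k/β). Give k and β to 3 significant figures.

For Gamma(k, rate β): mean = k/β, variance = k/β², so CV = 1/√k.
CV = SD/mean = 320/314 = 1.019, hence k = 1/CV² = 0.963.
Then β = k/mean = 0.963/314 = 0.00307.

k ≈ 0.963, β ≈ 0.00307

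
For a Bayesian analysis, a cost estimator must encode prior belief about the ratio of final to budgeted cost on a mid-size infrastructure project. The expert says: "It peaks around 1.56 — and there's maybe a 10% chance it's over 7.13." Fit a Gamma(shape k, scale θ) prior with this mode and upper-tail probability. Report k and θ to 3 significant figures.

k ≈ 1.78, θ ≈ 2.01

Gamma(k,θ) with k>1 has mode (k−1)θ, so θ = 1.56/(k−1).
Need P(X < 7.13) = 0.9 with θ tied to k this way. Start at k = 2, θ = 1.56: P(X<7.13) ≈ 0.942.
Too high — lower k to spread out. Iterating converges to k ≈ 1.78.
Then θ = 1.56/(1.78−1) ≈ 2.01.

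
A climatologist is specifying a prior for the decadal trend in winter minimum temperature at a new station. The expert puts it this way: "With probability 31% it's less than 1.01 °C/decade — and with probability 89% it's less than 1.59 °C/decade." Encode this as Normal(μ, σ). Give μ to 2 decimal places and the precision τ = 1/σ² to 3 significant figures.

The p-quantile of Normal(μ,σ) is μ + z_p·σ, with z_{0.31} = -0.4959 and z_{0.89} = 1.227.
Eliminate σ: μ = (z₂·x₁ − z₁·x₂)/(z₂ − z₁) = (1.227·1.01 − (-0.4959)·1.59)/1.722 = 1.18.
Then σ = (x₂ − x₁)/(z₂ − z₁) = (1.59 − 1.01)/1.722 = 0.34.
Precision τ = 1/σ² = 1/0.3367² = 8.82.

μ = 1.18, τ = 8.82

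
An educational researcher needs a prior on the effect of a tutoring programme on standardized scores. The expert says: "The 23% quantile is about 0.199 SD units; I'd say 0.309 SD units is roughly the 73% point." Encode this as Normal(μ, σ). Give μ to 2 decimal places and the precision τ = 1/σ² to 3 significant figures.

For Normal(μ,σ), the p-quantile is μ + z_p·σ. Here z_{0.23} = -0.7388, z_{0.73} = 0.6128.
So 0.199 = μ − 0.7388σ and 0.309 = μ + 0.6128σ.
Subtracting: σ = (0.309 − 0.199)/(0.6128 − (-0.7388)) = 0.08.
Then μ = 0.199 − (-0.7388)·0.08 = 0.26.
Precision τ = 1/σ² = 1/0.08138² = 151.

μ = 0.26, τ = 151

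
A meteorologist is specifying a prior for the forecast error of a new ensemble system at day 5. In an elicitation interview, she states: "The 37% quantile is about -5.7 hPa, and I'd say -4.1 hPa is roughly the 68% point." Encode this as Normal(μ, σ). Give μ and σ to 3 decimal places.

The p-quantile of Normal(μ,σ) is μ + z_p·σ, with z_{0.37} = -0.3319 and z_{0.68} = 0.4677.
Eliminate σ: μ = (z₂·x₁ − z₁·x₂)/(z₂ − z₁) = (0.4677·-5.7 − (-0.3319)·-4.1)/0.7996 = -5.036.
Then σ = (x₂ − x₁)/(z₂ − z₁) = (-4.1 − -5.7)/0.7996 = 2.001.

μ = -5.036, σ = 2.001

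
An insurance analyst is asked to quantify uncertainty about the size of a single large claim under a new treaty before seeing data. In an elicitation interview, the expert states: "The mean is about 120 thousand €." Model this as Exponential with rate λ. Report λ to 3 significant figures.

λ ≈ 0.00833

Exponential mean = 1/λ, so λ = 1/120.0 = 0.00833.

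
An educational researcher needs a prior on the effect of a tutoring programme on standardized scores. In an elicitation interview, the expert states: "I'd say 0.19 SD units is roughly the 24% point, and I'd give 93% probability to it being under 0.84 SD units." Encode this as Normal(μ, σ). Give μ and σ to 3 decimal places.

μ = 0.400, σ = 0.298

For Normal(μ,σ), the p-quantile is μ + z_p·σ. Here z_{0.24} = -0.7063, z_{0.93} = 1.476.
So 0.19 = μ − 0.7063σ and 0.84 = μ + 1.476σ.
Subtracting: σ = (0.84 − 0.19)/(1.476 − (-0.7063)) = 0.298.
Then μ = 0.19 − (-0.7063)·0.298 = 0.400.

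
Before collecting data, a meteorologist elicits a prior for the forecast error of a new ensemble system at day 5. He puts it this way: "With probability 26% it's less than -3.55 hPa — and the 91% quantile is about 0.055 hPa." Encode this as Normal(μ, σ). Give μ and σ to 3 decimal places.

For Normal(μ,σ), the p-quantile is μ + z_p·σ. Here z_{0.26} = -0.6433, z_{0.91} = 1.341.
So -3.55 = μ − 0.6433σ and 0.055 = μ + 1.341σ.
Subtracting: σ = (0.055 − -3.55)/(1.341 − (-0.6433)) = 1.817.
Then μ = -3.55 − (-0.6433)·1.817 = -2.381.

μ = -2.381, σ = 1.817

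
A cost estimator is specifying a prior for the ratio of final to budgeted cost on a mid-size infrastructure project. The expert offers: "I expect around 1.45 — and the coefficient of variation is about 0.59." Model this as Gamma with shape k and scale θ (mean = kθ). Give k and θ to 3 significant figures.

For Gamma(k, scale θ): mean = kθ, variance = kθ², so CV = 1/√k.
CV = 0.59, hence k = 1/CV² = 2.87.
Then θ = mean/k = 1.45/2.87 = 0.505.

k ≈ 2.87, θ ≈ 0.505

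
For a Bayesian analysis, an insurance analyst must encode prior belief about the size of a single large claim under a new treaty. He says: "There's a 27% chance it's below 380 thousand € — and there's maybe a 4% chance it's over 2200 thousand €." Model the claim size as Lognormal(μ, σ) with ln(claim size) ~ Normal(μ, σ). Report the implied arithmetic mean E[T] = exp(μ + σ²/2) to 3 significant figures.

E[T] ≈ 790 thousand €

If T ~ Lognormal(μ,σ) then ln T ~ Normal(μ,σ), so the p-quantile of ln T is μ + z_p·σ.
ln(380) = 5.94 and ln(2200) = 7.696; z_{0.27} = -0.6128, z_{0.96} = 1.751.
σ = (7.696 − 5.94)/(1.751 − (-0.6128)) = 0.743.
μ = 5.94 − (-0.6128)·0.743 = 6.395.
E[T] = exp(μ + σ²/2) = exp(6.395 + 0.2760) = 790 thousand €.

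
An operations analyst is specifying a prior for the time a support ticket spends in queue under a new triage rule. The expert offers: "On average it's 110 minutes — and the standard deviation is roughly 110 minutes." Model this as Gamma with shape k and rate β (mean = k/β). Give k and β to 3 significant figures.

For Gamma(k, rate β): mean = k/β, variance = k/β², so CV = 1/√k.
CV = SD/mean = 110/110 = 1, hence k = 1/CV² = 1.
Then β = k/mean = 1/110 = 0.00909.

k ≈ 1, β ≈ 0.00909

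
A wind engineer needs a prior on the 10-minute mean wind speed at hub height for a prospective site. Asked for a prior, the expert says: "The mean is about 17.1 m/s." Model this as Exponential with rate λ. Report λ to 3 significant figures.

Exponential mean = 1/λ, so λ = 1/17.1 = 0.0585.

λ ≈ 0.0585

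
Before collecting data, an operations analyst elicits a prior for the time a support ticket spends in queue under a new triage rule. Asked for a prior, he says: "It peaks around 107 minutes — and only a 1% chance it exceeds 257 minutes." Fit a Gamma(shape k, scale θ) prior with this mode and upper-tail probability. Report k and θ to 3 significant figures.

k ≈ 7.17, θ ≈ 17.4

Gamma(k,θ) with k>1 has mode (k−1)θ, so θ = 107/(k−1).
Need P(X < 257) = 0.99 with θ tied to k this way. Start at k = 2, θ = 107: P(X<257) ≈ 0.692.
Too low — raise k to concentrate. Iterating converges to k ≈ 7.17.
Then θ = 107/(7.17−1) ≈ 17.4.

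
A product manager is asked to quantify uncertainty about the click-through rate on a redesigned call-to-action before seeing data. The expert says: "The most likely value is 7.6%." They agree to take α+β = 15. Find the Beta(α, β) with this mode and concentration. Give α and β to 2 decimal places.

α = 1.99, β = 13.01

For α,β > 1 the Beta mode is (α−1)/(α+β−2). With α+β = 15, the mode is (α−1)/13.
Set (α−1)/13 = 0.076 → α = 1 + 0.076·13 = 1.99.
β = 15 − α = 13.01.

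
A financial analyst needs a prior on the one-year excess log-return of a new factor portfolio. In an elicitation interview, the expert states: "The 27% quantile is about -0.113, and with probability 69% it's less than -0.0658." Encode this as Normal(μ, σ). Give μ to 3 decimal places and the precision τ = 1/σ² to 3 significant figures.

For Normal(μ,σ), the p-quantile is μ + z_p·σ. Here z_{0.27} = -0.6128, z_{0.69} = 0.4959.
So -0.113 = μ − 0.6128σ and -0.0658 = μ + 0.4959σ.
Subtracting: σ = (-0.0658 − -0.113)/(0.4959 − (-0.6128)) = 0.043.
Then μ = -0.113 − (-0.6128)·0.043 = -0.087.
Precision τ = 1/σ² = 1/0.04257² = 552.

μ = -0.087, τ = 552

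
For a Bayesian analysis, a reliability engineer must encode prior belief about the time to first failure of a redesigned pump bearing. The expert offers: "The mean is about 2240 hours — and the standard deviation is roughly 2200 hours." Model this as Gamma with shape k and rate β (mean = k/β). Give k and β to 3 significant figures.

For Gamma(k, rate β): mean = k/β, variance = k/β², so CV = 1/√k.
CV = SD/mean = 2200/2240 = 0.9821, hence k = 1/CV² = 1.04.
Then β = k/mean = 1.04/2240 = 0.000463.

k ≈ 1.04, β ≈ 0.000463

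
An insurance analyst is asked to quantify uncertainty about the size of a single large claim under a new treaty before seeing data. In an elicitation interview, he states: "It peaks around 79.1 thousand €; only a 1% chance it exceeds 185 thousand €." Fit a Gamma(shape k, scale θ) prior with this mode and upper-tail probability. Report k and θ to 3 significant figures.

k ≈ 7.6, θ ≈ 12

Gamma(k,θ) with k>1 has mode (k−1)θ, so θ = 79.1/(k−1).
Need P(X < 185) = 0.99 with θ tied to k this way. Start at k = 2, θ = 79.1: P(X<185) ≈ 0.678.
Too low — raise k to concentrate. Iterating converges to k ≈ 7.6.
Then θ = 79.1/(7.6−1) ≈ 12.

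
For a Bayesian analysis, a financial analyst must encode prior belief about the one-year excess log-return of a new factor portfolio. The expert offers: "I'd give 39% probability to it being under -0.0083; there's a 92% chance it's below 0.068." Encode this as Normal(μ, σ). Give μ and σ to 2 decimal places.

For Normal(μ,σ), the p-quantile is μ + z_p·σ. Here z_{0.39} = -0.2793, z_{0.92} = 1.405.
So -0.0083 = μ − 0.2793σ and 0.068 = μ + 1.405σ.
Subtracting: σ = (0.068 − -0.0083)/(1.405 − (-0.2793)) = 0.05.
Then μ = -0.0083 − (-0.2793)·0.05 = 0.00.

μ = 0.00, σ = 0.05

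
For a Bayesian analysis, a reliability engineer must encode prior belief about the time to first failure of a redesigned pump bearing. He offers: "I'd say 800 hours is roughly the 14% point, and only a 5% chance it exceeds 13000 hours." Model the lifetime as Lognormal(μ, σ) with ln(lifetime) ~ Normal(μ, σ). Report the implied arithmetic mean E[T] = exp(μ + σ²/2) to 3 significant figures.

E[T] ≈ 4080 hours

If T ~ Lognormal(μ,σ) then ln T ~ Normal(μ,σ), so the p-quantile of ln T is μ + z_p·σ.
ln(800) = 6.685 and ln(13000) = 9.473; z_{0.14} = -1.08, z_{0.95} = 1.645.
σ = (9.473 − 6.685)/(1.645 − (-1.08)) = 1.023.
μ = 6.685 − (-1.08)·1.023 = 7.790.
E[T] = exp(μ + σ²/2) = exp(7.790 + 0.5234) = 4080 hours.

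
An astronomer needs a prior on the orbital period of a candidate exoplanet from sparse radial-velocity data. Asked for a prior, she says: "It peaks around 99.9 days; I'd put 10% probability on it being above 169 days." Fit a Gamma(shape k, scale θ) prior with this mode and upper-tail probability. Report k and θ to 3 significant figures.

k ≈ 7.85, θ ≈ 14.6

Gamma(k,θ) with k>1 has mode (k−1)θ, so θ = 99.9/(k−1).
Need P(X < 169) = 0.9 with θ tied to k this way. Start at k = 2, θ = 99.9: P(X<169) ≈ 0.504.
Too low — raise k to concentrate. Iterating converges to k ≈ 7.85.
Then θ = 99.9/(7.85−1) ≈ 14.6.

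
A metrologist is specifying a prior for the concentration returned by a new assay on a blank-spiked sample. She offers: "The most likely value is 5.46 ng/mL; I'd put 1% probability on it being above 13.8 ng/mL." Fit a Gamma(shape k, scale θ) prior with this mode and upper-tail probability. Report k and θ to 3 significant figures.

Gamma(k,θ) with k>1 has mode (k−1)θ, so θ = 5.46/(k−1).
Need P(X < 13.8) = 0.99 with θ tied to k this way. Start at k = 2, θ = 5.46: P(X<13.8) ≈ 0.718.
Too low — raise k to concentrate. Iterating converges to k ≈ 6.45.
Then θ = 5.46/(6.45−1) ≈ 1.

k ≈ 6.45, θ ≈ 1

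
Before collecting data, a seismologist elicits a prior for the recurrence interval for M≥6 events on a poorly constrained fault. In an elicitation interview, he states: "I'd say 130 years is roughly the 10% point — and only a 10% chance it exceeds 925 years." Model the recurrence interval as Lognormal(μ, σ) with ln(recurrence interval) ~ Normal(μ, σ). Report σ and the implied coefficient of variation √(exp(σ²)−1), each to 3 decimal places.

σ ≈ 0.766, CV ≈ 0.893

If T ~ Lognormal(μ,σ) then ln T ~ Normal(μ,σ), so the p-quantile of ln T is μ + z_p·σ.
ln(130) = 4.868 and ln(925) = 6.83; z_{0.1} = -1.282, z_{0.9} = 1.282.
σ = (6.83 − 4.868)/(1.282 − (-1.282)) = 0.766.
μ = 4.868 − (-1.282)·0.766 = 5.849.
CV = √(exp(σ²)−1) = √(exp(0.5861)−1) = 0.893.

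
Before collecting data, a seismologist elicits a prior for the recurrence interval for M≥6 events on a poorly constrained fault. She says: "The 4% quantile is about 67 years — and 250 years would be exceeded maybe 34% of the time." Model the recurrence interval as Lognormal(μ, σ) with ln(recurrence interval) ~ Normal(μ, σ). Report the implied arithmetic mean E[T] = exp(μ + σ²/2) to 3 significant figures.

If T ~ Lognormal(μ,σ) then ln T ~ Normal(μ,σ), so the p-quantile of ln T is μ + z_p·σ.
ln(67) = 4.205 and ln(250) = 5.521; z_{0.04} = -1.751, z_{0.66} = 0.4125.
σ = (5.521 − 4.205)/(0.4125 − (-1.751)) = 0.609.
μ = 4.205 − (-1.751)·0.609 = 5.270.
E[T] = exp(μ + σ²/2) = exp(5.270 + 0.1853) = 234 years.

E[T] ≈ 234 years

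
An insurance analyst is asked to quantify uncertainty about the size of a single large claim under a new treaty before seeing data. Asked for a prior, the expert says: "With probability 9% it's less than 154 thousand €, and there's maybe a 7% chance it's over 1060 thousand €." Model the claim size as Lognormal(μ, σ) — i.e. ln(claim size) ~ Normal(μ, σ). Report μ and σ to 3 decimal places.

If T ~ Lognormal(μ,σ) then ln T ~ Normal(μ,σ), so the p-quantile of ln T is μ + z_p·σ.
ln(154) = 5.037 and ln(1060) = 6.966; z_{0.09} = -1.341, z_{0.93} = 1.476.
σ = (6.966 − 5.037)/(1.476 − (-1.341)) = 0.685.
μ = 5.037 − (-1.341)·0.685 = 5.955.

μ ≈ 5.955, σ ≈ 0.685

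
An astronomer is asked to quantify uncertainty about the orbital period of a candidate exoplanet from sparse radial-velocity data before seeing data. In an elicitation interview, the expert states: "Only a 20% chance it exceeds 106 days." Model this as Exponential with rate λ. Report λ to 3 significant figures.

P(T > 106.0) = e^(−λ·106.0) = 0.2, so λ = −ln(0.2)/106.0 = 0.0152.

λ ≈ 0.0152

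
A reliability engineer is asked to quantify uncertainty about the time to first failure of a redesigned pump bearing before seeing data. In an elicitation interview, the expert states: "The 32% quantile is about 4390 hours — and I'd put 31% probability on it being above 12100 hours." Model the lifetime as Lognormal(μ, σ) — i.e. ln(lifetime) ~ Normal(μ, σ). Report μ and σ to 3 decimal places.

If T ~ Lognormal(μ,σ) then ln T ~ Normal(μ,σ), so the p-quantile of ln T is μ + z_p·σ.
ln(4390) = 8.387 and ln(12100) = 9.401; z_{0.32} = -0.4677, z_{0.69} = 0.4959.
σ = (9.401 − 8.387)/(0.4959 − (-0.4677)) = 1.052.
μ = 8.387 − (-0.4677)·1.052 = 8.879.

μ ≈ 8.879, σ ≈ 1.052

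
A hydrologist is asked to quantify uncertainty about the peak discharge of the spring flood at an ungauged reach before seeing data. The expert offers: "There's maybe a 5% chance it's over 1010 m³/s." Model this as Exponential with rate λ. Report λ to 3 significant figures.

λ ≈ 0.00297

P(T > 1010.0) = e^(−λ·1010.0) = 0.05, so λ = −ln(0.05)/1010.0 = 0.00297.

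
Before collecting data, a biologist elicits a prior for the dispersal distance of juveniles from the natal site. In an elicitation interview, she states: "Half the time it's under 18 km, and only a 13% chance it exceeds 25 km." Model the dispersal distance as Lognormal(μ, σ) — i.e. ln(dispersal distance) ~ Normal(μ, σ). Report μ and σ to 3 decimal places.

If T ~ Lognormal(μ,σ) then ln T ~ Normal(μ,σ), so the p-quantile of ln T is μ + z_p·σ.
ln(18) = 2.89 and ln(25) = 3.219; z_{0.5} = 0, z_{0.87} = 1.126.
σ = (3.219 − 2.89)/(1.126 − (0)) = 0.292.
μ = 2.89 − (0)·0.292 = 2.890.

μ ≈ 2.890, σ ≈ 0.292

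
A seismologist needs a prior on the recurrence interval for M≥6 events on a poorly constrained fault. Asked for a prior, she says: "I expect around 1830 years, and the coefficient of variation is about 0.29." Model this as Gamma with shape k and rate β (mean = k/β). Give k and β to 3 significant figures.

k ≈ 11.9, β ≈ 0.0065

For Gamma(k, rate β): mean = k/β, variance = k/β², so CV = 1/√k.
CV = 0.29, hence k = 1/CV² = 11.9.
Then β = k/mean = 11.9/1830 = 0.0065.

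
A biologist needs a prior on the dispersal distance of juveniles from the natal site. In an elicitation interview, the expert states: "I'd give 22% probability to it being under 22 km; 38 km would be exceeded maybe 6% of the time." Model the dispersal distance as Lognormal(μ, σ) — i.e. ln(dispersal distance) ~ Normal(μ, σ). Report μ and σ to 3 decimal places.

If T ~ Lognormal(μ,σ) then ln T ~ Normal(μ,σ), so the p-quantile of ln T is μ + z_p·σ.
ln(22) = 3.091 and ln(38) = 3.638; z_{0.22} = -0.7722, z_{0.94} = 1.555.
σ = (3.638 − 3.091)/(1.555 − (-0.7722)) = 0.235.
μ = 3.091 − (-0.7722)·0.235 = 3.272.

μ ≈ 3.272, σ ≈ 0.235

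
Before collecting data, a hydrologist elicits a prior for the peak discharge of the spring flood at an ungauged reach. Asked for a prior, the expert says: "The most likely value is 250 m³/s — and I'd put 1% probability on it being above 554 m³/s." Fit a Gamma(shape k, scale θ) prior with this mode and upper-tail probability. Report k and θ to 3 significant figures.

Gamma(k,θ) with k>1 has mode (k−1)θ, so θ = 250/(k−1).
Need P(X < 554) = 0.99 with θ tied to k this way. Start at k = 2, θ = 250: P(X<554) ≈ 0.649.
Too low — raise k to concentrate. Iterating converges to k ≈ 8.6.
Then θ = 250/(8.6−1) ≈ 32.9.

k ≈ 8.6, θ ≈ 32.9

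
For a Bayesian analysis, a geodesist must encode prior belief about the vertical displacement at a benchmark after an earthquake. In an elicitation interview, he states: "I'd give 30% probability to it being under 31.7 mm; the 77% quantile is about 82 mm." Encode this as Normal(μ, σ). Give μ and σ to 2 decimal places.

μ = 52.58, σ = 39.82

The p-quantile of Normal(μ,σ) is μ + z_p·σ, with z_{0.3} = -0.5244 and z_{0.77} = 0.7388.
Eliminate σ: μ = (z₂·x₁ − z₁·x₂)/(z₂ − z₁) = (0.7388·31.7 − (-0.5244)·82)/1.263 = 52.58.
Then σ = (x₂ − x₁)/(z₂ − z₁) = (82 − 31.7)/1.263 = 39.82.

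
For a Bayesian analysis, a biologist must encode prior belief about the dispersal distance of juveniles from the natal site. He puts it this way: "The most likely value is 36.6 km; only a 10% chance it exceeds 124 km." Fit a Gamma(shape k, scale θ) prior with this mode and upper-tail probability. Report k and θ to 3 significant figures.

k ≈ 2.26, θ ≈ 29

Gamma(k,θ) with k>1 has mode (k−1)θ, so θ = 36.6/(k−1).
Need P(X < 124) = 0.9 with θ tied to k this way. Start at k = 2, θ = 36.6: P(X<124) ≈ 0.852.
Too low — raise k to concentrate. Iterating converges to k ≈ 2.26.
Then θ = 36.6/(2.26−1) ≈ 29.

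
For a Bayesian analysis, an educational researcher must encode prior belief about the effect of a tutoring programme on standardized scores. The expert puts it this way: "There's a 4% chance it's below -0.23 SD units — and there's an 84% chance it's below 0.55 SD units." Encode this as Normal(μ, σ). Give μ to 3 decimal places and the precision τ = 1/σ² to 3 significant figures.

μ = 0.267, τ = 12.4

The p-quantile of Normal(μ,σ) is μ + z_p·σ, with z_{0.04} = -1.751 and z_{0.84} = 0.9945.
Eliminate σ: μ = (z₂·x₁ − z₁·x₂)/(z₂ − z₁) = (0.9945·-0.23 − (-1.751)·0.55)/2.745 = 0.267.
Then σ = (x₂ − x₁)/(z₂ − z₁) = (0.55 − -0.23)/2.745 = 0.284.
Precision τ = 1/σ² = 1/0.2841² = 12.4.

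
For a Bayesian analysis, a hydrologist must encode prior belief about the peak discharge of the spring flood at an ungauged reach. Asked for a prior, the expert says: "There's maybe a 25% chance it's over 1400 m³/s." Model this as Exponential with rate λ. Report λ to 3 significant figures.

P(T > 1400.0) = e^(−λ·1400.0) = 0.25, so λ = −ln(0.25)/1400.0 = 0.00099.

λ ≈ 0.00099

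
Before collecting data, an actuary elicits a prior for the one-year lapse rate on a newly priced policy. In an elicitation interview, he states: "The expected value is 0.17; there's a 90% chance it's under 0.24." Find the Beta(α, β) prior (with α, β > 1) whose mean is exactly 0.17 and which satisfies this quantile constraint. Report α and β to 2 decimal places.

With mean 0.17 fixed, write α = 0.17s, β = 0.83s where s = α+β.
Need P(θ < 0.24) = 0.9 under Beta(0.17s, 0.83s). Normal approximation: (q−m)/√(m(1−m)/s) ≈ z_{0.9} = 1.28, so s ≈ 0.17·0.83·(1.28)²/(0.24−0.17)² = 47.3.
At s = 47.3: P(θ<0.24) ≈ 0.894. Adjusting to match 0.9 gives s ≈ 50.18.
So α = 0.17·50.18 ≈ 8.53, β = 0.83·50.18 ≈ 41.65.

α ≈ 8.53, β ≈ 41.65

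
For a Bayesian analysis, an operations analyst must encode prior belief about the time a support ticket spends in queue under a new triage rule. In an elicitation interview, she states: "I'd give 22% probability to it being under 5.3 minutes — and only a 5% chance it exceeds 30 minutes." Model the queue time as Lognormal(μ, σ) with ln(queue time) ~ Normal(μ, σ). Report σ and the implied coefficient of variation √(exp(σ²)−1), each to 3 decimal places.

σ ≈ 0.717, CV ≈ 0.820

If T ~ Lognormal(μ,σ) then ln T ~ Normal(μ,σ), so the p-quantile of ln T is μ + z_p·σ.
ln(5.3) = 1.668 and ln(30) = 3.401; z_{0.22} = -0.7722, z_{0.95} = 1.645.
σ = (3.401 − 1.668)/(1.645 − (-0.7722)) = 0.717.
μ = 1.668 − (-0.7722)·0.717 = 2.222.
CV = √(exp(σ²)−1) = √(exp(0.5144)−1) = 0.820.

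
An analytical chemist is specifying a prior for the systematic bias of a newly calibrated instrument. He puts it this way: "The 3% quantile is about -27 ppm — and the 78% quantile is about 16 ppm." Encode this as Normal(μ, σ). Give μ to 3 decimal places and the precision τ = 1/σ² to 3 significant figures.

μ = 3.484, τ = 0.00381

For Normal(μ,σ), the p-quantile is μ + z_p·σ. Here z_{0.03} = -1.881, z_{0.78} = 0.7722.
So -27 = μ − 1.881σ and 16 = μ + 0.7722σ.
Subtracting: σ = (16 − -27)/(0.7722 − (-1.881)) = 16.208.
Then μ = -27 − (-1.881)·16.208 = 3.484.
Precision τ = 1/σ² = 1/16.21² = 0.00381.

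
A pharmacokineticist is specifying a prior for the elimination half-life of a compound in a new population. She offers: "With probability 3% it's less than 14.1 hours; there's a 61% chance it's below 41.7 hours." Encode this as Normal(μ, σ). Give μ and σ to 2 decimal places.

For Normal(μ,σ), the p-quantile is μ + z_p·σ. Here z_{0.03} = -1.881, z_{0.61} = 0.2793.
So 14.1 = μ − 1.881σ and 41.7 = μ + 0.2793σ.
Subtracting: σ = (41.7 − 14.1)/(0.2793 − (-1.881)) = 12.78.
Then μ = 14.1 − (-1.881)·12.78 = 38.13.

μ = 38.13, σ = 12.78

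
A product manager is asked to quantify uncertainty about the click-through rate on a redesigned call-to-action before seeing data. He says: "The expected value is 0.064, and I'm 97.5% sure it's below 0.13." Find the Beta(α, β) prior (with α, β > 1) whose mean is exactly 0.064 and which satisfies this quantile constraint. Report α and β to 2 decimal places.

With mean 0.064 fixed, write α = 0.064s, β = 0.936s where s = α+β.
Need P(θ < 0.13) = 0.975 under Beta(0.064s, 0.936s). Normal approximation: (q−m)/√(m(1−m)/s) ≈ z_{0.975} = 1.96, so s ≈ 0.064·0.936·(1.96)²/(0.13−0.064)² = 52.8.
At s = 52.8: P(θ<0.13) ≈ 0.956. Adjusting to match 0.975 gives s ≈ 72.94.
So α = 0.064·72.94 ≈ 4.67, β = 0.936·72.94 ≈ 68.27.

α ≈ 4.67, β ≈ 68.27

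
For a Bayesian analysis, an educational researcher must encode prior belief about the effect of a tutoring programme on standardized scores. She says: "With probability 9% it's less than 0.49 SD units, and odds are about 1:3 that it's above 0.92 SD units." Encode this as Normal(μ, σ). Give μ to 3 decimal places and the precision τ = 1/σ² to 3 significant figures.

μ = 0.776, τ = 22

The p-quantile of Normal(μ,σ) is μ + z_p·σ, with z_{0.09} = -1.341 and z_{0.75} = 0.6745.
Eliminate σ: μ = (z₂·x₁ − z₁·x₂)/(z₂ − z₁) = (0.6745·0.49 − (-1.341)·0.92)/2.015 = 0.776.
Then σ = (x₂ − x₁)/(z₂ − z₁) = (0.92 − 0.49)/2.015 = 0.213.
Precision τ = 1/σ² = 1/0.2134² = 22.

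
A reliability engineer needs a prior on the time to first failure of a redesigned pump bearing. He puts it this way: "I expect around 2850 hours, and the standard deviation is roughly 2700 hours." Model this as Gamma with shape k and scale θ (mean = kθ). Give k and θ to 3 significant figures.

k ≈ 1.11, θ ≈ 2560

For Gamma(k, scale θ): mean = kθ, variance = kθ², so CV = 1/√k.
CV = SD/mean = 2700/2850 = 0.9474, hence k = 1/CV² = 1.11.
Then θ = mean/k = 2850/1.11 = 2560.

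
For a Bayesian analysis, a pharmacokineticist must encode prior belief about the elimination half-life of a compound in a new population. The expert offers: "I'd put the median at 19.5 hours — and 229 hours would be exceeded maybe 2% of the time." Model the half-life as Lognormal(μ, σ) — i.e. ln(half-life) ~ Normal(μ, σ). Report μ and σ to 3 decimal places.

μ ≈ 2.970, σ ≈ 1.199

If T ~ Lognormal(μ,σ) then ln T ~ Normal(μ,σ), so the p-quantile of ln T is μ + z_p·σ.
ln(19.5) = 2.97 and ln(229) = 5.434; z_{0.5} = 0, z_{0.98} = 2.054.
σ = (5.434 − 2.97)/(2.054 − (0)) = 1.199.
μ = 2.97 − (0)·1.199 = 2.970.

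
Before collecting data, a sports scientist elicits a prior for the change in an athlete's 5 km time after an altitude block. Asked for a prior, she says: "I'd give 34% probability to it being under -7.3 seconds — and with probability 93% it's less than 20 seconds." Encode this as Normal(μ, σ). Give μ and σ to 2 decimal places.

The p-quantile of Normal(μ,σ) is μ + z_p·σ, with z_{0.34} = -0.4125 and z_{0.93} = 1.476.
Eliminate σ: μ = (z₂·x₁ − z₁·x₂)/(z₂ − z₁) = (1.476·-7.3 − (-0.4125)·20)/1.888 = -1.34.
Then σ = (x₂ − x₁)/(z₂ − z₁) = (20 − -7.3)/1.888 = 14.46.

μ = -1.34, σ = 14.46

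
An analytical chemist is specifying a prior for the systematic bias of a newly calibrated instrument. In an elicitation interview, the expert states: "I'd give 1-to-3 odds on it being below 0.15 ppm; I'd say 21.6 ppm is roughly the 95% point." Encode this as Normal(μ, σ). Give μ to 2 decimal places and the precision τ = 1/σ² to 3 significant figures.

The p-quantile of Normal(μ,σ) is μ + z_p·σ, with z_{0.25} = -0.6745 and z_{0.95} = 1.645.
Eliminate σ: μ = (z₂·x₁ − z₁·x₂)/(z₂ − z₁) = (1.645·0.15 − (-0.6745)·21.6)/2.319 = 6.39.
Then σ = (x₂ − x₁)/(z₂ − z₁) = (21.6 − 0.15)/2.319 = 9.25.
Precision τ = 1/σ² = 1/9.248² = 0.0117.

μ = 6.39, τ = 0.0117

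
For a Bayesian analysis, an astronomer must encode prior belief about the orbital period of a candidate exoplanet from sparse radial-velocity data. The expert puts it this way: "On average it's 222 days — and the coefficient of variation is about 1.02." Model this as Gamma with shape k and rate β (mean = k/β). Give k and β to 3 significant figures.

For Gamma(k, rate β): mean = k/β, variance = k/β², so CV = 1/√k.
CV = 1.02, hence k = 1/CV² = 0.961.
Then β = k/mean = 0.961/222 = 0.00433.

k ≈ 0.961, β ≈ 0.00433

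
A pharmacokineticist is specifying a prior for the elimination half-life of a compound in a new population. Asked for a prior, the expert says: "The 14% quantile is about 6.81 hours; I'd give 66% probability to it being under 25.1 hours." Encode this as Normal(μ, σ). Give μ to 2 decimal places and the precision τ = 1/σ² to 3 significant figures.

For Normal(μ,σ), the p-quantile is μ + z_p·σ. Here z_{0.14} = -1.08, z_{0.66} = 0.4125.
So 6.81 = μ − 1.08σ and 25.1 = μ + 0.4125σ.
Subtracting: σ = (25.1 − 6.81)/(0.4125 − (-1.08)) = 12.25.
Then μ = 6.81 − (-1.08)·12.25 = 20.05.
Precision τ = 1/σ² = 1/12.25² = 0.00666.

μ = 20.05, τ = 0.00666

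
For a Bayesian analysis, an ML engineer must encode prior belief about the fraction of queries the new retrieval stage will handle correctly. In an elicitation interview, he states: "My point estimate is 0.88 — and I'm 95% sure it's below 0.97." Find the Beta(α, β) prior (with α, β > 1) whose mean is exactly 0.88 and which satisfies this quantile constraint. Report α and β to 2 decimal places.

With mean 0.88 fixed, write α = 0.88s, β = 0.12s where s = α+β.
Need P(θ < 0.97) = 0.95 under Beta(0.88s, 0.12s). Normal approximation: (q−m)/√(m(1−m)/s) ≈ z_{0.95} = 1.64, so s ≈ 0.88·0.12·(1.64)²/(0.97−0.88)² = 35.3.
At s = 35.3: P(θ<0.97) ≈ 0.987. Adjusting to match 0.95 gives s ≈ 21.13.
So α = 0.88·21.13 ≈ 18.59, β = 0.12·21.13 ≈ 2.54.

α ≈ 18.59, β ≈ 2.54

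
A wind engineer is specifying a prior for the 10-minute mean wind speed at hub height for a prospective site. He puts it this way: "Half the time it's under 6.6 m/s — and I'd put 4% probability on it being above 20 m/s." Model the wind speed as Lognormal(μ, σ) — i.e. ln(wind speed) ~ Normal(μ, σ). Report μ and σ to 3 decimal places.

If T ~ Lognormal(μ,σ) then ln T ~ Normal(μ,σ), so the p-quantile of ln T is μ + z_p·σ.
ln(6.6) = 1.887 and ln(20) = 2.996; z_{0.5} = 0, z_{0.96} = 1.751.
σ = (2.996 − 1.887)/(1.751 − (0)) = 0.633.
μ = 1.887 − (0)·0.633 = 1.887.

μ ≈ 1.887, σ ≈ 0.633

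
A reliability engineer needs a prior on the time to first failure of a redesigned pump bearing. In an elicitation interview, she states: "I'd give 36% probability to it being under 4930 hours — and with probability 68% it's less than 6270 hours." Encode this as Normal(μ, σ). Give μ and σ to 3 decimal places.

μ = 5511.408, σ = 1621.967

The p-quantile of Normal(μ,σ) is μ + z_p·σ, with z_{0.36} = -0.3585 and z_{0.68} = 0.4677.
Eliminate σ: μ = (z₂·x₁ − z₁·x₂)/(z₂ − z₁) = (0.4677·4930 − (-0.3585)·6270)/0.8262 = 5511.408.
Then σ = (x₂ − x₁)/(z₂ − z₁) = (6270 − 4930)/0.8262 = 1621.967.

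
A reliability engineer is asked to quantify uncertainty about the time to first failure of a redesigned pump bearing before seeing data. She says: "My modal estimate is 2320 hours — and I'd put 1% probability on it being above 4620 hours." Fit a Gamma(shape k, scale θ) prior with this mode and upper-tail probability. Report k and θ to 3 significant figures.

k ≈ 11.4, θ ≈ 224

Gamma(k,θ) with k>1 has mode (k−1)θ, so θ = 2320/(k−1).
Need P(X < 4620) = 0.99 with θ tied to k this way. Start at k = 2, θ = 2320: P(X<4620) ≈ 0.592.
Too low — raise k to concentrate. Iterating converges to k ≈ 11.4.
Then θ = 2320/(11.4−1) ≈ 224.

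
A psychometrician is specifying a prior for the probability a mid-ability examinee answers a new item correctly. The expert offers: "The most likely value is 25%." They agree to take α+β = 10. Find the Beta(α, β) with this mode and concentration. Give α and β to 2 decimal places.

For α,β > 1 the Beta mode is (α−1)/(α+β−2). With α+β = 10, the mode is (α−1)/8.
Set (α−1)/8 = 0.25 → α = 1 + 0.25·8 = 3.00.
β = 10 − α = 7.00.

α = 3.00, β = 7.00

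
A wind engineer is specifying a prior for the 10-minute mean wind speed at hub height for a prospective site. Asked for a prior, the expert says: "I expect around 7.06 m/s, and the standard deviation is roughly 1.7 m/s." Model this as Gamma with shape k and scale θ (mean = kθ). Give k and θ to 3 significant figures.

For Gamma(k, scale θ): mean = kθ, variance = kθ², so CV = 1/√k.
CV = SD/mean = 1.7/7.06 = 0.2408, hence k = 1/CV² = 17.2.
Then θ = mean/k = 7.06/17.2 = 0.409.

k ≈ 17.2, θ ≈ 0.409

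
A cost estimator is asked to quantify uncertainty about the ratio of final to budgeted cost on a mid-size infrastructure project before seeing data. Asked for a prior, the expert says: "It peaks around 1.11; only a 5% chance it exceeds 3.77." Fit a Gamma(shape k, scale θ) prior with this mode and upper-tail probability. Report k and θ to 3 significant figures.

Gamma(k,θ) with k>1 has mode (k−1)θ, so θ = 1.11/(k−1).
Need P(X < 3.77) = 0.95 with θ tied to k this way. Start at k = 2, θ = 1.11: P(X<3.77) ≈ 0.853.
Too low — raise k to concentrate. Iterating converges to k ≈ 2.74.
Then θ = 1.11/(2.74−1) ≈ 0.639.

k ≈ 2.74, θ ≈ 0.639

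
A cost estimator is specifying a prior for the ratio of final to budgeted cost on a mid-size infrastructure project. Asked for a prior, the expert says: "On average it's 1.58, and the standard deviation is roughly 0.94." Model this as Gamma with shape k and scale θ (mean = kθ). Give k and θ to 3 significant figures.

k ≈ 2.83, θ ≈ 0.559

For Gamma(k, scale θ): mean = kθ, variance = kθ², so CV = 1/√k.
CV = SD/mean = 0.94/1.58 = 0.5949, hence k = 1/CV² = 2.83.
Then θ = mean/k = 1.58/2.83 = 0.559.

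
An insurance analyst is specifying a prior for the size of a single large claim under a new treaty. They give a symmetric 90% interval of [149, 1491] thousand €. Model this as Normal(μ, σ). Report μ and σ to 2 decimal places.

μ = 820.00, σ = 407.94

A symmetric 90% interval runs μ ± z·σ with z = 1.645.
Half-width = 671, so σ = 671/1.645 = 407.94.
μ is the interval midpoint, 820.00.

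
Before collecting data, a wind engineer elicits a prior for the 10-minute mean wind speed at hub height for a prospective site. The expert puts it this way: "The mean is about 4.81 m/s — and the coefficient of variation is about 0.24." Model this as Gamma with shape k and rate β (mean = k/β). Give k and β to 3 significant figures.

k ≈ 17.4, β ≈ 3.61

For Gamma(k, rate β): mean = k/β, variance = k/β², so CV = 1/√k.
CV = 0.24, hence k = 1/CV² = 17.4.
Then β = k/mean = 17.4/4.81 = 3.61.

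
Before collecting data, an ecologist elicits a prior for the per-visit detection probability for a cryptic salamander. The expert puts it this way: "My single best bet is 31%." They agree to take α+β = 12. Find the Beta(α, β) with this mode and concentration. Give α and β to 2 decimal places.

For α,β > 1 the Beta mode is (α−1)/(α+β−2). With α+β = 12, the mode is (α−1)/10.
Set (α−1)/10 = 0.31 → α = 1 + 0.31·10 = 4.10.
β = 12 − α = 7.90.

α = 4.10, β = 7.90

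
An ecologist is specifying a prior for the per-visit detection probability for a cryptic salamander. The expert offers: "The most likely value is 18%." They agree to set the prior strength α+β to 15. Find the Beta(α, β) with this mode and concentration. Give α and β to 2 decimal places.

α = 3.34, β = 11.66

For α,β > 1 the Beta mode is (α−1)/(α+β−2). With α+β = 15, the mode is (α−1)/13.
Set (α−1)/13 = 0.18 → α = 1 + 0.18·13 = 3.34.
β = 15 − α = 11.66.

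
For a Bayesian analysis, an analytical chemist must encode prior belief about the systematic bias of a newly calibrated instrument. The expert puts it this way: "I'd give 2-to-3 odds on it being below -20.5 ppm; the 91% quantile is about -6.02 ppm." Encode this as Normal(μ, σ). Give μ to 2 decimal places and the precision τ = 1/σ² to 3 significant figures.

The p-quantile of Normal(μ,σ) is μ + z_p·σ, with z_{0.4} = -0.2533 and z_{0.91} = 1.341.
Eliminate σ: μ = (z₂·x₁ − z₁·x₂)/(z₂ − z₁) = (1.341·-20.5 − (-0.2533)·-6.02)/1.594 = -18.20.
Then σ = (x₂ − x₁)/(z₂ − z₁) = (-6.02 − -20.5)/1.594 = 9.08.
Precision τ = 1/σ² = 1/9.083² = 0.0121.

μ = -18.20, τ = 0.0121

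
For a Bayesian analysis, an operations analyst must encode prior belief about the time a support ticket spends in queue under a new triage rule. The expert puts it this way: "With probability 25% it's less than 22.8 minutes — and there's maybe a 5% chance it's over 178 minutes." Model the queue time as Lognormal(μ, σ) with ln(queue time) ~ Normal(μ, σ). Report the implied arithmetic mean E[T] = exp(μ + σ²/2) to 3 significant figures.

E[T] ≈ 61.4 minutes

If T ~ Lognormal(μ,σ) then ln T ~ Normal(μ,σ), so the p-quantile of ln T is μ + z_p·σ.
ln(22.8) = 3.127 and ln(178) = 5.182; z_{0.25} = -0.6745, z_{0.95} = 1.645.
σ = (5.182 − 3.127)/(1.645 − (-0.6745)) = 0.886.
μ = 3.127 − (-0.6745)·0.886 = 3.724.
E[T] = exp(μ + σ²/2) = exp(3.724 + 0.3925) = 61.4 minutes.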